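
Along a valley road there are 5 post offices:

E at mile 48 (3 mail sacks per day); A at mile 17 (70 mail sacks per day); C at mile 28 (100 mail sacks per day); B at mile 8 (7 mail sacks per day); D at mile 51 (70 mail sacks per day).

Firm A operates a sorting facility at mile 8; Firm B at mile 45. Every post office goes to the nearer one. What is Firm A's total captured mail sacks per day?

77

The indifferent point is the midpoint (8+45)/2 = 26.5; post offices left of it (closer to Firm A at 8) go to Firm A, those right go to Firm B.
  B at 8 (w=7) → Firm A
  A at 17 (w=70) → Firm A
  C at 28 (w=100) → Firm B
  E at 48 (w=3) → Firm B
  D at 51 (w=70) → Firm B
Firm A captures 77; Firm B captures 173.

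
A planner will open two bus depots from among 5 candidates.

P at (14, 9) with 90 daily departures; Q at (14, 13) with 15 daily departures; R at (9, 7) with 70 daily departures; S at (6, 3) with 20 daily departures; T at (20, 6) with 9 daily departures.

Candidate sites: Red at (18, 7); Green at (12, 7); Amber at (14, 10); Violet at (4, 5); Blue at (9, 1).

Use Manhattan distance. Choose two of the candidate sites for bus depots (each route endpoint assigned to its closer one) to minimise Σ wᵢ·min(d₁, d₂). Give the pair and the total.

Evaluate every pair (each demand assigned to the nearer of the two):
  {Green, Amber}: total = 626
  {Amber, Blue}: total = 745
  {Amber, Violet}: total = 795
  {Green, Violet}: total = 851
  {Green, Blue}: total = 871
  {Red, Green}: total = 917
  {Red, Amber}: total = 1022
  {Red, Blue}: total = 1237
  {Red, Violet}: total = 1287
  {Violet, Blue}: total = 2069
Best pair: {Green, Amber} with total 626.

{Green, Amber}, total 626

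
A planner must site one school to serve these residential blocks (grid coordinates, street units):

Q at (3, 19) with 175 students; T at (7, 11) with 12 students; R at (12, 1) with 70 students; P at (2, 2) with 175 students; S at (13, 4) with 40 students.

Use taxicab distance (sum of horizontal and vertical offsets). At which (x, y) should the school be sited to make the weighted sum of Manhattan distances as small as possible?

(3, 2)

Manhattan distance separates: Σwᵢ(|x−xᵢ|+|y−yᵢ|) = Σwᵢ|x−xᵢ| + Σwᵢ|y−yᵢ|, so x and y are optimised independently as 1-D weighted medians.
Total weight W = 472; half = 236.
x-coordinate, sorted with cumulative weight:
  x=2 (P, w=175) cum 175
  x=3 (Q, w=175) cum 350  ← median
  x=7 (T, w=12) cum 362
  x=12 (R, w=70) cum 432
  x=13 (S, w=40) cum 472
⇒ x* = 3
y-coordinate, sorted with cumulative weight:
  y=1 (R, w=70) cum 70
  y=2 (P, w=175) cum 245  ← median
  y=4 (S, w=40) cum 285
  y=11 (T, w=12) cum 297
  y=19 (Q, w=175) cum 472
⇒ y* = 2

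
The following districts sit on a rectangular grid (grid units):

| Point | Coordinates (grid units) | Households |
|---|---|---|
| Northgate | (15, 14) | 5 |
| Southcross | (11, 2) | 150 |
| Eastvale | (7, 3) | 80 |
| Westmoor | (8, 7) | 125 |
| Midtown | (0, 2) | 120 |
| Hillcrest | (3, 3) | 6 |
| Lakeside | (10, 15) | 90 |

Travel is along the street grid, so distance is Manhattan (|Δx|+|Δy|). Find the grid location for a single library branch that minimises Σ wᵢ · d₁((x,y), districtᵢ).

Manhattan distance separates: Σwᵢ(|x−xᵢ|+|y−yᵢ|) = Σwᵢ|x−xᵢ| + Σwᵢ|y−yᵢ|, so x and y are optimised independently as 1-D weighted medians.
Total weight W = 576; half = 288.
x-coordinate, sorted with cumulative weight:
  x=0 (Midtown, w=120) cum 120
  x=3 (Hillcrest, w=6) cum 126
  x=7 (Eastvale, w=80) cum 206
  x=8 (Westmoor, w=125) cum 331  ← median
  x=10 (Lakeside, w=90) cum 421
  x=11 (Southcross, w=150) cum 571
  x=15 (Northgate, w=5) cum 576
⇒ x* = 8
y-coordinate, sorted with cumulative weight:
  y=2 (Southcross, w=150) cum 150
  y=2 (Midtown, w=120) cum 270
  y=3 (Eastvale, w=80) cum 350  ← median
  y=3 (Hillcrest, w=6) cum 356
  y=7 (Westmoor, w=125) cum 481
  y=14 (Northgate, w=5) cum 486
  y=15 (Lakeside, w=90) cum 576
⇒ y* = 3

(8, 3)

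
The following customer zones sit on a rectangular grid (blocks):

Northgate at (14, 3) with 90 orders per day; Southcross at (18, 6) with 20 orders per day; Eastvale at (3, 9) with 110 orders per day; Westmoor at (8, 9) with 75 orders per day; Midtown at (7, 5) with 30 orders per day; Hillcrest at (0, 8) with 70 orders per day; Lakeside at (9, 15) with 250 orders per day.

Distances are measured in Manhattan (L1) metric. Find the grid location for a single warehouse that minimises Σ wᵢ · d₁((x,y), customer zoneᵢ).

Manhattan distance separates: Σwᵢ(|x−xᵢ|+|y−yᵢ|) = Σwᵢ|x−xᵢ| + Σwᵢ|y−yᵢ|, so x and y are optimised independently as 1-D weighted medians.
Total weight W = 645; half = 322.5.
x-coordinate, sorted with cumulative weight:
  x=0 (Hillcrest, w=70) cum 70
  x=3 (Eastvale, w=110) cum 180
  x=7 (Midtown, w=30) cum 210
  x=8 (Westmoor, w=75) cum 285
  x=9 (Lakeside, w=250) cum 535  ← median
  x=14 (Northgate, w=90) cum 625
  x=18 (Southcross, w=20) cum 645
⇒ x* = 9
y-coordinate, sorted with cumulative weight:
  y=3 (Northgate, w=90) cum 90
  y=5 (Midtown, w=30) cum 120
  y=6 (Southcross, w=20) cum 140
  y=8 (Hillcrest, w=70) cum 210
  y=9 (Eastvale, w=110) cum 320
  y=9 (Westmoor, w=75) cum 395  ← median
  y=15 (Lakeside, w=250) cum 645
⇒ y* = 9

(9, 9)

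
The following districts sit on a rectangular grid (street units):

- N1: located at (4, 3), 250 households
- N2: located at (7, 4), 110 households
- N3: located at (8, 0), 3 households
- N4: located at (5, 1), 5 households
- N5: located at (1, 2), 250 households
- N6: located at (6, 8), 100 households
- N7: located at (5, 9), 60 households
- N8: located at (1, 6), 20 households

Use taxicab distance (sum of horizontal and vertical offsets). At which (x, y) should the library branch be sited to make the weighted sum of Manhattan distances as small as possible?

(4, 3)

Manhattan distance separates: Σwᵢ(|x−xᵢ|+|y−yᵢ|) = Σwᵢ|x−xᵢ| + Σwᵢ|y−yᵢ|, so x and y are optimised independently as 1-D weighted medians.
Total weight W = 798; half = 399.
x-coordinate, sorted with cumulative weight:
  x=1 (N5, w=250) cum 250
  x=1 (N8, w=20) cum 270
  x=4 (N1, w=250) cum 520  ← median
  x=5 (N4, w=5) cum 525
  x=5 (N7, w=60) cum 585
  x=6 (N6, w=100) cum 685
  x=7 (N2, w=110) cum 795
  x=8 (N3, w=3) cum 798
⇒ x* = 4
y-coordinate, sorted with cumulative weight:
  y=0 (N3, w=3) cum 3
  y=1 (N4, w=5) cum 8
  y=2 (N5, w=250) cum 258
  y=3 (N1, w=250) cum 508  ← median
  y=4 (N2, w=110) cum 618
  y=6 (N8, w=20) cum 638
  y=8 (N6, w=100) cum 738
  y=9 (N7, w=60) cum 798
⇒ y* = 3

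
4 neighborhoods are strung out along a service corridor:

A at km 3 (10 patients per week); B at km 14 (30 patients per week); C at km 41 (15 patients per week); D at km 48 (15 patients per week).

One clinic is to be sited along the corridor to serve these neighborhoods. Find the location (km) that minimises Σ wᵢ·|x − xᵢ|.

For a sum of weighted absolute distances on a line, the optimum is the weighted median (not the mean). Total weight W = 70; half-weight = 35.
Sort by position and accumulate weight:
  km 3 (A, w=10) → cum 10
  km 14 (B, w=30) → cum 40  ≥ 35 → median here
  km 41 (C, w=15) → cum 55
  km 48 (D, w=15) → cum 70
Optimal location: km 14.

x = 14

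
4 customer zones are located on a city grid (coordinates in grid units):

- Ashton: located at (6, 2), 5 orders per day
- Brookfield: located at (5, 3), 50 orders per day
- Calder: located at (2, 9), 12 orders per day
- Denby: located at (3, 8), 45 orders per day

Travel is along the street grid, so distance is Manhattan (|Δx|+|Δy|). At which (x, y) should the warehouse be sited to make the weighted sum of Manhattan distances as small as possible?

(3, 8)

Manhattan distance separates: Σwᵢ(|x−xᵢ|+|y−yᵢ|) = Σwᵢ|x−xᵢ| + Σwᵢ|y−yᵢ|, so x and y are optimised independently as 1-D weighted medians.
Total weight W = 112; half = 56.
x-coordinate, sorted with cumulative weight:
  x=2 (Calder, w=12) cum 12
  x=3 (Denby, w=45) cum 57  ← median
  x=5 (Brookfield, w=50) cum 107
  x=6 (Ashton, w=5) cum 112
⇒ x* = 3
y-coordinate, sorted with cumulative weight:
  y=2 (Ashton, w=5) cum 5
  y=3 (Brookfield, w=50) cum 55
  y=8 (Denby, w=45) cum 100  ← median
  y=9 (Calder, w=12) cum 112
⇒ y* = 8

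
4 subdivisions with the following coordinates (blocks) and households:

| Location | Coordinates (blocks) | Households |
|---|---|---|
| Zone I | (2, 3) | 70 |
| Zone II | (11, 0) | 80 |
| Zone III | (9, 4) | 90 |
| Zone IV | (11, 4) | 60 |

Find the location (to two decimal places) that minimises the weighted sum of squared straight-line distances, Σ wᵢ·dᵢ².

(8.30, 2.70)

The minimiser of Σwᵢ‖p−pᵢ‖² is the weighted centroid p* = (Σwᵢpᵢ)/(Σwᵢ).
Σwᵢ = 300.
Σwᵢxᵢ = 70·2 + 80·11 + 90·9 + 60·11 = 2490.
Σwᵢyᵢ = 70·3 + 80·0 + 90·4 + 60·4 = 810.
x* = 2490/300 = 8.30, y* = 810/300 = 2.70.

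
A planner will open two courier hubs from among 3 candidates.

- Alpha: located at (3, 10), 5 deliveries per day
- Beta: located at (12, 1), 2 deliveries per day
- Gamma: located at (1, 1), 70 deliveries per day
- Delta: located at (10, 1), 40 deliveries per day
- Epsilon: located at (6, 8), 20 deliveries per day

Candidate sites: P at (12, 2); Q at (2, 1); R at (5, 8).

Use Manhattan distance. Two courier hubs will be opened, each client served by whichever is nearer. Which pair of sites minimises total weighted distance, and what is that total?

{Q, R}, total 450

Evaluate every pair (each demand assigned to the nearer of the two):
  {Q, R}: total = 450
  {P, Q}: total = 462
  {P, R}: total = 932
Best pair: {Q, R} with total 450.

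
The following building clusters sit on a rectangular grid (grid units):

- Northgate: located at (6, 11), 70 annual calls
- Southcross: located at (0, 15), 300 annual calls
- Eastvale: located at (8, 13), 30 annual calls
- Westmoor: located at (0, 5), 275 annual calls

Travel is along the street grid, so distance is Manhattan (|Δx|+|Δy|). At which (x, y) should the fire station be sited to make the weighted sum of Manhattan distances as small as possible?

(0, 11)

Manhattan distance separates: Σwᵢ(|x−xᵢ|+|y−yᵢ|) = Σwᵢ|x−xᵢ| + Σwᵢ|y−yᵢ|, so x and y are optimised independently as 1-D weighted medians.
Total weight W = 675; half = 337.5.
x-coordinate, sorted with cumulative weight:
  x=0 (Southcross, w=300) cum 300
  x=0 (Westmoor, w=275) cum 575  ← median
  x=6 (Northgate, w=70) cum 645
  x=8 (Eastvale, w=30) cum 675
⇒ x* = 0
y-coordinate, sorted with cumulative weight:
  y=5 (Westmoor, w=275) cum 275
  y=11 (Northgate, w=70) cum 345  ← median
  y=13 (Eastvale, w=30) cum 375
  y=15 (Southcross, w=300) cum 675
⇒ y* = 11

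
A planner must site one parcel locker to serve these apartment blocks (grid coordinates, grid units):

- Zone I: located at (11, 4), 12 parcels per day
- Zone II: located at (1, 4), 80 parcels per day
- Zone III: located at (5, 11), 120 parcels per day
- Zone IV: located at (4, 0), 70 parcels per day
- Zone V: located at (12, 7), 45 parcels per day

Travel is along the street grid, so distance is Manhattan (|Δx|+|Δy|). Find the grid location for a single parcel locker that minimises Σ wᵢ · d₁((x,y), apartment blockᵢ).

Manhattan distance separates: Σwᵢ(|x−xᵢ|+|y−yᵢ|) = Σwᵢ|x−xᵢ| + Σwᵢ|y−yᵢ|, so x and y are optimised independently as 1-D weighted medians.
Total weight W = 327; half = 163.5.
x-coordinate, sorted with cumulative weight:
  x=1 (Zone II, w=80) cum 80
  x=4 (Zone IV, w=70) cum 150
  x=5 (Zone III, w=120) cum 270  ← median
  x=11 (Zone I, w=12) cum 282
  x=12 (Zone V, w=45) cum 327
⇒ x* = 5
y-coordinate, sorted with cumulative weight:
  y=0 (Zone IV, w=70) cum 70
  y=4 (Zone I, w=12) cum 82
  y=4 (Zone II, w=80) cum 162
  y=7 (Zone V, w=45) cum 207  ← median
  y=11 (Zone III, w=120) cum 327
⇒ y* = 7

(5, 7)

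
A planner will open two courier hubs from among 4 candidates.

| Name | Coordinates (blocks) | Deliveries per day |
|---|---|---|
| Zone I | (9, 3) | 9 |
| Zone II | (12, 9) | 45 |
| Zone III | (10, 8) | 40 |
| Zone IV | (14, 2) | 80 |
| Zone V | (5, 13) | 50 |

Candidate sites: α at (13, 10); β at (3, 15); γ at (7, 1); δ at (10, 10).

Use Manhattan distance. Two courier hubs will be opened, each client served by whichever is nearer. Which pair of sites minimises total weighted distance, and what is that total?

Evaluate every pair (each demand assigned to the nearer of the two):
  {γ, δ}: total = 1291
  {α, β}: total = 1309
  {α, δ}: total = 1362
  {β, δ}: total = 1447
  {α, γ}: total = 1516
  {β, γ}: total = 1861
Best pair: {γ, δ} with total 1291.

{γ, δ}, total 1291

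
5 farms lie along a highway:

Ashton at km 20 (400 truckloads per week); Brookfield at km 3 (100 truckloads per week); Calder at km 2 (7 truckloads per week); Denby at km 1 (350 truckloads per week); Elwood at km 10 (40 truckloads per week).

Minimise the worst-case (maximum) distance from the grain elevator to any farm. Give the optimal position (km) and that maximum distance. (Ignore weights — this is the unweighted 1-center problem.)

location 10.5, max distance 9.5

The 1-center on a line is the midpoint of the two extreme points: leftmost at 1, rightmost at 20.
Optimal location = (1 + 20)/2 = 10.5; maximum distance = (20 − 1)/2 = 9.5.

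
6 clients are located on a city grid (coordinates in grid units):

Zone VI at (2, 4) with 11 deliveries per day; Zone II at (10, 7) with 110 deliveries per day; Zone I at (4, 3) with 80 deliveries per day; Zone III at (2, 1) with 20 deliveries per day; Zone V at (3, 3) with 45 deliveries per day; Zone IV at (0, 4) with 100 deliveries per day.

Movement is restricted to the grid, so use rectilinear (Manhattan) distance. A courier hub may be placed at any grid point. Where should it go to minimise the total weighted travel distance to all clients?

Manhattan distance separates: Σwᵢ(|x−xᵢ|+|y−yᵢ|) = Σwᵢ|x−xᵢ| + Σwᵢ|y−yᵢ|, so x and y are optimised independently as 1-D weighted medians.
Total weight W = 366; half = 183.
x-coordinate, sorted with cumulative weight:
  x=0 (Zone IV, w=100) cum 100
  x=2 (Zone VI, w=11) cum 111
  x=2 (Zone III, w=20) cum 131
  x=3 (Zone V, w=45) cum 176
  x=4 (Zone I, w=80) cum 256  ← median
  x=10 (Zone II, w=110) cum 366
⇒ x* = 4
y-coordinate, sorted with cumulative weight:
  y=1 (Zone III, w=20) cum 20
  y=3 (Zone I, w=80) cum 100
  y=3 (Zone V, w=45) cum 145
  y=4 (Zone VI, w=11) cum 156
  y=4 (Zone IV, w=100) cum 256  ← median
  y=7 (Zone II, w=110) cum 366
⇒ y* = 4

(4, 4)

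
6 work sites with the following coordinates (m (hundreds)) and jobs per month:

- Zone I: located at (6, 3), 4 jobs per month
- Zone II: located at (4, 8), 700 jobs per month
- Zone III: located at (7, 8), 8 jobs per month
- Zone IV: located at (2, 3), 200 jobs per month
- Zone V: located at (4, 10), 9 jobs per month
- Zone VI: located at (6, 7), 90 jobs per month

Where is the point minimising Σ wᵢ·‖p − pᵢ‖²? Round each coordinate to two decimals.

The minimiser of Σwᵢ‖p−pᵢ‖² is the weighted centroid p* = (Σwᵢpᵢ)/(Σwᵢ).
Σwᵢ = 1011.
Σwᵢxᵢ = 4·6 + 700·4 + 8·7 + 200·2 + 9·4 + 90·6 = 3856.
Σwᵢyᵢ = 4·3 + 700·8 + 8·8 + 200·3 + 9·10 + 90·7 = 6996.
x* = 3856/1011 = 3.81, y* = 6996/1011 = 6.92.

(3.81, 6.92)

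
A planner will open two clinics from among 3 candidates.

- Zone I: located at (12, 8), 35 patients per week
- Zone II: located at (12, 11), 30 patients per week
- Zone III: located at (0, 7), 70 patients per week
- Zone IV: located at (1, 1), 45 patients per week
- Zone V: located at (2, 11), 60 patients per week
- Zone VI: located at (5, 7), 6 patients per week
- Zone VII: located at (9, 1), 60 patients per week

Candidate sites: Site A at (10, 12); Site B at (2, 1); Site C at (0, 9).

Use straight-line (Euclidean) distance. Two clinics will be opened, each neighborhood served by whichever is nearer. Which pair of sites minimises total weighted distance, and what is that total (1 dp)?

{Site A, Site C}, total 1591.1

Evaluate every pair (each demand assigned to the nearer of the two):
  {Site A, Site C}: total = 1591.1
  {Site B, Site C}: total = 1593.4
  {Site A, Site B}: total = 1655.3
Best pair: {Site A, Site C} with total 1591.1.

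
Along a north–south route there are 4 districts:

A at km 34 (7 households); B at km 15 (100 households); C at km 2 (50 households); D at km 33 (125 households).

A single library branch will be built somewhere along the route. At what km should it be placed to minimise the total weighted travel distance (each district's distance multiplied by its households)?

x = 15

For a sum of weighted absolute distances on a line, the optimum is the weighted median (not the mean). Total weight W = 282; half-weight = 141.
Sort by position and accumulate weight:
  km 2 (C, w=50) → cum 50
  km 15 (B, w=100) → cum 150  ≥ 141 → median here
  km 33 (D, w=125) → cum 275
  km 34 (A, w=7) → cum 282
Optimal location: km 15.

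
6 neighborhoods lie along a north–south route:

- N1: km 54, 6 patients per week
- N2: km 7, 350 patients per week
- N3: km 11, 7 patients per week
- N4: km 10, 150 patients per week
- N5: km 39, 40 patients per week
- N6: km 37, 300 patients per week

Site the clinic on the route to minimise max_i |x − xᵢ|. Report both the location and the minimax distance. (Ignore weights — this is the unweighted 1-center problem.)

The 1-center on a line is the midpoint of the two extreme points: leftmost at 7, rightmost at 54.
Optimal location = (7 + 54)/2 = 30.5; maximum distance = (54 − 7)/2 = 23.5.

location 30.5, max distance 23.5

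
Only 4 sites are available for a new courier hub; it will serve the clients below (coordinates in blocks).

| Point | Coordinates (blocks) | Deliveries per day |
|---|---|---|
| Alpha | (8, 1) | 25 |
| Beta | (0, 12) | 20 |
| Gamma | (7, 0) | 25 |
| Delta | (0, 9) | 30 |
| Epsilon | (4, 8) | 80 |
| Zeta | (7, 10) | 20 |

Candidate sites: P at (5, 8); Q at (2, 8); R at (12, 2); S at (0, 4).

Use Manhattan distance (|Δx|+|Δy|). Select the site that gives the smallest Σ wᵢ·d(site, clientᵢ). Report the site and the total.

P, total 1020 blocks

Total weighted distance at each candidate:
  P (5, 8): total = 1020
  Q (2, 8): total = 1160
  R (12, 2): total = 2690
  S (0, 4): total = 1760
Minimum is at P with total 1020 blocks.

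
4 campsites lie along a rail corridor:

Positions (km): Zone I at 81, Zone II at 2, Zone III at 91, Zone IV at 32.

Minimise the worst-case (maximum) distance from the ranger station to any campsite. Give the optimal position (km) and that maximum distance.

The 1-center on a line is the midpoint of the two extreme points: leftmost at 2, rightmost at 91.
Optimal location = (2 + 91)/2 = 46.5; maximum distance = (91 − 2)/2 = 44.5.

location 46.5, max distance 44.5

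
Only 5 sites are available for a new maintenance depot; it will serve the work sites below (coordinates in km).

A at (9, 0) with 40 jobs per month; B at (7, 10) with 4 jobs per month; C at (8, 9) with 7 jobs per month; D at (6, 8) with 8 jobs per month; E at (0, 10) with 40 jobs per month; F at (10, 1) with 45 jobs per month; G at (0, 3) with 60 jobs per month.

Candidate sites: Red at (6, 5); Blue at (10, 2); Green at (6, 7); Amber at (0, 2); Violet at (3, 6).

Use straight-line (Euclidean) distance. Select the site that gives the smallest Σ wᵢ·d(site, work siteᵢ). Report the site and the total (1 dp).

Total weighted distance at each candidate:
  Red (6, 5): total = 1255.4
  Blue (10, 2): total = 1392.5
  Green (6, 7): total = 1370.6
  Amber (0, 2): total = 1385.8
  Violet (3, 6): total = 1273.4
Minimum is at Red with total 1255.4 km.

Red, total 1255.4 km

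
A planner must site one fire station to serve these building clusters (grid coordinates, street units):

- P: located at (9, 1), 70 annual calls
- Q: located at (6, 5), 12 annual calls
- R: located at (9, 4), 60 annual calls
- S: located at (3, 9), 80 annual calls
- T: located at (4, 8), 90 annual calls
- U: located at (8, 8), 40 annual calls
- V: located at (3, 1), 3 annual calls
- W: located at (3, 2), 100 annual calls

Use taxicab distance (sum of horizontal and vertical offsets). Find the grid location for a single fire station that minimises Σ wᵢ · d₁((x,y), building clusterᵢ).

(4, 4)

Manhattan distance separates: Σwᵢ(|x−xᵢ|+|y−yᵢ|) = Σwᵢ|x−xᵢ| + Σwᵢ|y−yᵢ|, so x and y are optimised independently as 1-D weighted medians.
Total weight W = 455; half = 227.5.
x-coordinate, sorted with cumulative weight:
  x=3 (S, w=80) cum 80
  x=3 (V, w=3) cum 83
  x=3 (W, w=100) cum 183
  x=4 (T, w=90) cum 273  ← median
  x=6 (Q, w=12) cum 285
  x=8 (U, w=40) cum 325
  x=9 (P, w=70) cum 395
  x=9 (R, w=60) cum 455
⇒ x* = 4
y-coordinate, sorted with cumulative weight:
  y=1 (P, w=70) cum 70
  y=1 (V, w=3) cum 73
  y=2 (W, w=100) cum 173
  y=4 (R, w=60) cum 233  ← median
  y=5 (Q, w=12) cum 245
  y=8 (T, w=90) cum 335
  y=8 (U, w=40) cum 375
  y=9 (S, w=80) cum 455
⇒ y* = 4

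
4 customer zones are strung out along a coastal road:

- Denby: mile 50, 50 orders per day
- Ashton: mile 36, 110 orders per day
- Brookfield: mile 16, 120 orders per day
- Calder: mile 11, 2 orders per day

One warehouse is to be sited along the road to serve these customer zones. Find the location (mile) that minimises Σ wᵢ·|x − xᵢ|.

For a sum of weighted absolute distances on a line, the optimum is the weighted median (not the mean). Total weight W = 282; half-weight = 141.
Sort by position and accumulate weight:
  mile 11 (Calder, w=2) → cum 2
  mile 16 (Brookfield, w=120) → cum 122
  mile 36 (Ashton, w=110) → cum 232  ≥ 141 → median here
  mile 50 (Denby, w=50) → cum 282
Optimal location: mile 36.

x = 36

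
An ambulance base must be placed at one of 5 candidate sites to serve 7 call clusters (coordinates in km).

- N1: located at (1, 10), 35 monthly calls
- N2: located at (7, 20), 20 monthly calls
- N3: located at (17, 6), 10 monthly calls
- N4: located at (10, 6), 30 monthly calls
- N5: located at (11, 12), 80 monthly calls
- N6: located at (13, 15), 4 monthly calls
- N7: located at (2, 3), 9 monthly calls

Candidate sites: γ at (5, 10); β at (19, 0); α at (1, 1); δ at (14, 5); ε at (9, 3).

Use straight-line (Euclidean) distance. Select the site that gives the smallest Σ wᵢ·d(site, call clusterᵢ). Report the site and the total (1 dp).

Total weighted distance at each candidate:
  γ (5, 10): total = 1274.8
  β (19, 0): total = 2948.7
  α (1, 1): total = 2473.2
  δ (14, 5): total = 1732.8
  ε (9, 3): total = 1745.9
Minimum is at γ with total 1274.8 km.

γ, total 1274.8 km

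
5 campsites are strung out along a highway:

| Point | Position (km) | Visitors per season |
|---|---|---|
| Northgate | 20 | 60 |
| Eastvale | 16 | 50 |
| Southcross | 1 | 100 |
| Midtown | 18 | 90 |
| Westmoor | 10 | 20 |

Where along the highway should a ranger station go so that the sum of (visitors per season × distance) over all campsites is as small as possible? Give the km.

For a sum of weighted absolute distances on a line, the optimum is the weighted median (not the mean). Total weight W = 320; half-weight = 160.
Sort by position and accumulate weight:
  km 1 (Southcross, w=100) → cum 100
  km 10 (Westmoor, w=20) → cum 120
  km 16 (Eastvale, w=50) → cum 170  ≥ 160 → median here
  km 18 (Midtown, w=90) → cum 260
  km 20 (Northgate, w=60) → cum 320
Optimal location: km 16.

x = 16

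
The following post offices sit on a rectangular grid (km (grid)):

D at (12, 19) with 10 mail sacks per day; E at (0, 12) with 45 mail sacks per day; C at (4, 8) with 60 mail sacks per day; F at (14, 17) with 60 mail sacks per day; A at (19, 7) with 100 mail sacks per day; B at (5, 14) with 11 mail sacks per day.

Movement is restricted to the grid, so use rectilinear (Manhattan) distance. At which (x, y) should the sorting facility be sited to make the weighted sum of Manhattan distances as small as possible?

(14, 8)

Manhattan distance separates: Σwᵢ(|x−xᵢ|+|y−yᵢ|) = Σwᵢ|x−xᵢ| + Σwᵢ|y−yᵢ|, so x and y are optimised independently as 1-D weighted medians.
Total weight W = 286; half = 143.
x-coordinate, sorted with cumulative weight:
  x=0 (E, w=45) cum 45
  x=4 (C, w=60) cum 105
  x=5 (B, w=11) cum 116
  x=12 (D, w=10) cum 126
  x=14 (F, w=60) cum 186  ← median
  x=19 (A, w=100) cum 286
⇒ x* = 14
y-coordinate, sorted with cumulative weight:
  y=7 (A, w=100) cum 100
  y=8 (C, w=60) cum 160  ← median
  y=12 (E, w=45) cum 205
  y=14 (B, w=11) cum 216
  y=17 (F, w=60) cum 276
  y=19 (D, w=10) cum 286
⇒ y* = 8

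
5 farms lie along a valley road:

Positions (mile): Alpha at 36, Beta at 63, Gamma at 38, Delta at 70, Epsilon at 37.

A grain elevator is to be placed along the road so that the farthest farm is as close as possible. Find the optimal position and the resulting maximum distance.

location 53, max distance 17

The 1-center on a line is the midpoint of the two extreme points: leftmost at 36, rightmost at 70.
Optimal location = (36 + 70)/2 = 53; maximum distance = (70 − 36)/2 = 17.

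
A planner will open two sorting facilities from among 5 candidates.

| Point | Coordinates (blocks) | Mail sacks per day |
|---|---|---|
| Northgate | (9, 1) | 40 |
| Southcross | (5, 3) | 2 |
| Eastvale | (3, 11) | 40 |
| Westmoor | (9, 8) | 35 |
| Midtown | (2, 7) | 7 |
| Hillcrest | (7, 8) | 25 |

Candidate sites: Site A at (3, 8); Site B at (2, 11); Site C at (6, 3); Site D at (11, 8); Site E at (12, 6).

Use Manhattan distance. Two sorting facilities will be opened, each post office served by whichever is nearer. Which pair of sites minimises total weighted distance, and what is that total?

Evaluate every pair (each demand assigned to the nearer of the two):
  {Site B, Site D}: total = 620
  {Site A, Site C}: total = 646
  {Site A, Site D}: total = 678
  {Site B, Site C}: total = 700
  {Site A, Site E}: total = 743
  {Site B, Site E}: total = 758
  {Site C, Site D}: total = 868
  {Site A, Site B}: total = 898
  {Site D, Site E}: total = 1020
  {Site C, Site E}: total = 1023
Best pair: {Site B, Site D} with total 620.

{Site B, Site D}, total 620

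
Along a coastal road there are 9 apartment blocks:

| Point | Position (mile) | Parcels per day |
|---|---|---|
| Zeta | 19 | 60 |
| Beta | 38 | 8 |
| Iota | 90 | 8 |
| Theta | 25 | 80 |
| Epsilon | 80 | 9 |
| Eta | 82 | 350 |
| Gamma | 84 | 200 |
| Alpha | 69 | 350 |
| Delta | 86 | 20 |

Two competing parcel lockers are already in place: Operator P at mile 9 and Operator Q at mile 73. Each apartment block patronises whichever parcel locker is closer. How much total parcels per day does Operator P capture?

148

The indifferent point is the midpoint (9+73)/2 = 41; apartment blocks left of it (closer to Operator P at 9) go to Operator P, those right go to Operator Q.
  Zeta at 19 (w=60) → Operator P
  Theta at 25 (w=80) → Operator P
  Beta at 38 (w=8) → Operator P
  Alpha at 69 (w=350) → Operator Q
  Epsilon at 80 (w=9) → Operator Q
  Eta at 82 (w=350) → Operator Q
  Gamma at 84 (w=200) → Operator Q
  Delta at 86 (w=20) → Operator Q
  Iota at 90 (w=8) → Operator Q
Operator P captures 148; Operator Q captures 937.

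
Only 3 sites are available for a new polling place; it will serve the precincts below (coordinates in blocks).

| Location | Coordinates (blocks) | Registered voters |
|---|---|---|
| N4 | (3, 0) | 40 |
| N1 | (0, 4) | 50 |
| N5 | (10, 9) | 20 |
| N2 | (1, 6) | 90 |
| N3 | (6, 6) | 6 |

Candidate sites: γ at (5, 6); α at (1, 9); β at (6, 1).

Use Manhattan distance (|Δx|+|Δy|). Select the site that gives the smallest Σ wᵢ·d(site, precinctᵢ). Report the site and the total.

γ, total 1196 blocks

Total weighted distance at each candidate:
  γ (5, 6): total = 1196
  α (1, 9): total = 1238
  β (6, 1): total = 1780
Minimum is at γ with total 1196 blocks.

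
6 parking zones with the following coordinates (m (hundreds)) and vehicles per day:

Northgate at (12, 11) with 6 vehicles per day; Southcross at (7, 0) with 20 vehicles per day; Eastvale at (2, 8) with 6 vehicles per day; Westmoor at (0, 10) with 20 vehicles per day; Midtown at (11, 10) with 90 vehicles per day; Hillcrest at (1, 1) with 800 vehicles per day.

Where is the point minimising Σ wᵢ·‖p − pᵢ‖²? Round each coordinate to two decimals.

The minimiser of Σwᵢ‖p−pᵢ‖² is the weighted centroid p* = (Σwᵢpᵢ)/(Σwᵢ).
Σwᵢ = 942.
Σwᵢxᵢ = 6·12 + 20·7 + 6·2 + 20·0 + 90·11 + 800·1 = 2014.
Σwᵢyᵢ = 6·11 + 20·0 + 6·8 + 20·10 + 90·10 + 800·1 = 2014.
x* = 2014/942 = 2.14, y* = 2014/942 = 2.14.

(2.14, 2.14)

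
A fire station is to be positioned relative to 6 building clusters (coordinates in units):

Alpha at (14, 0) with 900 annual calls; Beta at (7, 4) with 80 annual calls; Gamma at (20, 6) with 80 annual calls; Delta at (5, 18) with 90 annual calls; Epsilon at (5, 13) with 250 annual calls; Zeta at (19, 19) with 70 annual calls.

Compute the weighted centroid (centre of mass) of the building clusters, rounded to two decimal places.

(12.10, 4.76)

The minimiser of Σwᵢ‖p−pᵢ‖² is the weighted centroid p* = (Σwᵢpᵢ)/(Σwᵢ).
Σwᵢ = 1470.
Σwᵢxᵢ = 900·14 + 80·7 + 80·20 + 90·5 + 250·5 + 70·19 = 17790.
Σwᵢyᵢ = 900·0 + 80·4 + 80·6 + 90·18 + 250·13 + 70·19 = 7000.
x* = 17790/1470 = 12.10, y* = 7000/1470 = 4.76.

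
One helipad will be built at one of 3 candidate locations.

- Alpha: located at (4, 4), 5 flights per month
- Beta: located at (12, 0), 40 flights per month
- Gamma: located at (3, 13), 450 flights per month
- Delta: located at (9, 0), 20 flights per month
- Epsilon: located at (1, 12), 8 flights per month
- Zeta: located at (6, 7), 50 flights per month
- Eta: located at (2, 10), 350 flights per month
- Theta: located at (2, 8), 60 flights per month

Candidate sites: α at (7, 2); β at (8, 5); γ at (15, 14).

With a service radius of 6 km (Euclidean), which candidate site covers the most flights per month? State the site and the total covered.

α, covering 115

Coverage radius r = 6 km; a point is covered iff (Δx)²+(Δy)² ≤ 6² = 36.
  α (7, 2): covers {Alpha, Beta, Delta, Zeta} → 115
  β (8, 5): covers {Alpha, Delta, Zeta} → 75
  γ (15, 14): covers {none} → 0
Maximum coverage at α: 115 flights per month.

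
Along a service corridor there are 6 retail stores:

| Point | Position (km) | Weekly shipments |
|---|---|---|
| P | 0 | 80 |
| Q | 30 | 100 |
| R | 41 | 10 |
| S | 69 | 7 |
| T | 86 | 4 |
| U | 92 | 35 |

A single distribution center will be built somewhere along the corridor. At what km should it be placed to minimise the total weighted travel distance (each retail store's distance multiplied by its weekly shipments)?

x = 30

For a sum of weighted absolute distances on a line, the optimum is the weighted median (not the mean). Total weight W = 236; half-weight = 118.
Sort by position and accumulate weight:
  km 0 (P, w=80) → cum 80
  km 30 (Q, w=100) → cum 180  ≥ 118 → median here
  km 41 (R, w=10) → cum 190
  km 69 (S, w=7) → cum 197
  km 86 (T, w=4) → cum 201
  km 92 (U, w=35) → cum 236
Optimal location: km 30.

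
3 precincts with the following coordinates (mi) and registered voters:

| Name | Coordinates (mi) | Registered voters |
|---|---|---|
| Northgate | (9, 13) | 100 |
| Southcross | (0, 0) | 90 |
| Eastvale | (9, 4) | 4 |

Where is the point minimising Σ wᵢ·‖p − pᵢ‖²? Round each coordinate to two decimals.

(4.82, 6.78)

The minimiser of Σwᵢ‖p−pᵢ‖² is the weighted centroid p* = (Σwᵢpᵢ)/(Σwᵢ).
Σwᵢ = 194.
Σwᵢxᵢ = 100·9 + 90·0 + 4·9 = 936.
Σwᵢyᵢ = 100·13 + 90·0 + 4·4 = 1316.
x* = 936/194 = 4.82, y* = 1316/194 = 6.78.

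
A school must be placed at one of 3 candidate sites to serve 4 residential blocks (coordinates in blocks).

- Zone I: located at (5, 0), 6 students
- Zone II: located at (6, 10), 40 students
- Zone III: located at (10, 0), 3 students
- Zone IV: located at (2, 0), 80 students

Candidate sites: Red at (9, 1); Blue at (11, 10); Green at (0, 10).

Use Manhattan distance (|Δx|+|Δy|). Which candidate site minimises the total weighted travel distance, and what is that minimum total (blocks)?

Red, total 1156 blocks

Total weighted distance at each candidate:
  Red (9, 1): total = 1156
  Blue (11, 10): total = 1849
  Green (0, 10): total = 1350
Minimum is at Red with total 1156 blocks.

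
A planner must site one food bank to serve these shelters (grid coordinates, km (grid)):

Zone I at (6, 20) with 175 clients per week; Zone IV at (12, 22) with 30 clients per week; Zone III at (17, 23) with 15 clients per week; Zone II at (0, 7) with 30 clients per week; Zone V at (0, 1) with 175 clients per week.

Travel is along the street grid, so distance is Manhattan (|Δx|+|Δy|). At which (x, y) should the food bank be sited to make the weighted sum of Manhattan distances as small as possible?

Manhattan distance separates: Σwᵢ(|x−xᵢ|+|y−yᵢ|) = Σwᵢ|x−xᵢ| + Σwᵢ|y−yᵢ|, so x and y are optimised independently as 1-D weighted medians.
Total weight W = 425; half = 212.5.
x-coordinate, sorted with cumulative weight:
  x=0 (Zone II, w=30) cum 30
  x=0 (Zone V, w=175) cum 205
  x=6 (Zone I, w=175) cum 380  ← median
  x=12 (Zone IV, w=30) cum 410
  x=17 (Zone III, w=15) cum 425
⇒ x* = 6
y-coordinate, sorted with cumulative weight:
  y=1 (Zone V, w=175) cum 175
  y=7 (Zone II, w=30) cum 205
  y=20 (Zone I, w=175) cum 380  ← median
  y=22 (Zone IV, w=30) cum 410
  y=23 (Zone III, w=15) cum 425
⇒ y* = 20

(6, 20)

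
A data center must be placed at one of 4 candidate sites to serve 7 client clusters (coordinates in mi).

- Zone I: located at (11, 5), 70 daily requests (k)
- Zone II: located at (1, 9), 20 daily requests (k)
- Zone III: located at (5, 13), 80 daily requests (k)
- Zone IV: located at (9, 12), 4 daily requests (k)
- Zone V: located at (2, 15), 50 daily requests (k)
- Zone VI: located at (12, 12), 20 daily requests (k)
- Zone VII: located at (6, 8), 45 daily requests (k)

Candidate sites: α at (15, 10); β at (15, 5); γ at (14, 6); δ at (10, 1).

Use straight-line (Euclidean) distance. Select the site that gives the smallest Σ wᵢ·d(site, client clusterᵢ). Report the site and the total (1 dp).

γ, total 2679.1 mi

Total weighted distance at each candidate:
  α (15, 10): total = 2772.9
  β (15, 5): total = 3031.9
  γ (14, 6): total = 2679.1
  δ (10, 1): total = 3006.3
Minimum is at γ with total 2679.1 mi.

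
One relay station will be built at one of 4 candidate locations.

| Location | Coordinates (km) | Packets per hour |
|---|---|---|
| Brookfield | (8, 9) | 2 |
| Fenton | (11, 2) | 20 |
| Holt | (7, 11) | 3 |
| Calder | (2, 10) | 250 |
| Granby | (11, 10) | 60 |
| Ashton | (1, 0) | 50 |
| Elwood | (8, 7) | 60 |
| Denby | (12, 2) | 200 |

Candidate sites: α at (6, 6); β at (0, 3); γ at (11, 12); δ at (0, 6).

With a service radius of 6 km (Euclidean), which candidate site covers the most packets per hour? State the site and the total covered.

α, covering 315

Coverage radius r = 6 km; a point is covered iff (Δx)²+(Δy)² ≤ 6² = 36.
  α (6, 6): covers {Brookfield, Holt, Calder, Elwood} → 315
  β (0, 3): covers {Ashton} → 50
  γ (11, 12): covers {Brookfield, Holt, Granby, Elwood} → 125
  δ (0, 6): covers {Calder} → 250
Maximum coverage at α: 315 packets per hour.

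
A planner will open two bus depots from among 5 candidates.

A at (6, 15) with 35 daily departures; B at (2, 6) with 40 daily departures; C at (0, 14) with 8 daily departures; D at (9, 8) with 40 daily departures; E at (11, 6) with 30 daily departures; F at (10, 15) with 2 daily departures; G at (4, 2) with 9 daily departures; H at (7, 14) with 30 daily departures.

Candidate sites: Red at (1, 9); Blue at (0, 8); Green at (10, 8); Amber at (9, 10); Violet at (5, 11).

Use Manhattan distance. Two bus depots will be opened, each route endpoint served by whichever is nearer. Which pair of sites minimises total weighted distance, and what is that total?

Evaluate every pair (each demand assigned to the nearer of the two):
  {Green, Violet}: total = 943
  {Red, Amber}: total = 1030
  {Blue, Amber}: total = 1030
  {Amber, Violet}: total = 1071
  {Red, Green}: total = 1097
  {Blue, Green}: total = 1097
  {Green, Amber}: total = 1214
  {Red, Violet}: total = 1251
  {Blue, Violet}: total = 1251
  {Red, Blue}: total = 1793
Best pair: {Green, Violet} with total 943.

{Green, Violet}, total 943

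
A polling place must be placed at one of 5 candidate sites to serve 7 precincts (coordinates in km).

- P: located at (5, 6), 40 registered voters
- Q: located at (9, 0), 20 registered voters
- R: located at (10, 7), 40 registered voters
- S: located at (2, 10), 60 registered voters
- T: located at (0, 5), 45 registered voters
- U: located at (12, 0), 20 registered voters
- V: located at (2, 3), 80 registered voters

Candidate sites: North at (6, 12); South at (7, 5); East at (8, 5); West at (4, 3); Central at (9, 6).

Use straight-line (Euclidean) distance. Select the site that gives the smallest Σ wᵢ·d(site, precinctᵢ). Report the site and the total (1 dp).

West, total 1500.5 km

Total weighted distance at each candidate:
  North (6, 12): total = 2486.3
  South (7, 5): total = 1652.9
  East (8, 5): total = 1804.3
  West (4, 3): total = 1500.5
  Central (9, 6): total = 1971.2
Minimum is at West with total 1500.5 km.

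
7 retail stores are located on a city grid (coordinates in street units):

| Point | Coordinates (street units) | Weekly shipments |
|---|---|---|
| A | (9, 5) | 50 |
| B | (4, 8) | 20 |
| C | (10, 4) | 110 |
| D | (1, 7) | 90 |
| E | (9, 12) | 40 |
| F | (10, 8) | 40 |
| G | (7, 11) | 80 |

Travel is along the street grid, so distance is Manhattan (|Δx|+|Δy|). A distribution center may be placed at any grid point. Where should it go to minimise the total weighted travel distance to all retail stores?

Manhattan distance separates: Σwᵢ(|x−xᵢ|+|y−yᵢ|) = Σwᵢ|x−xᵢ| + Σwᵢ|y−yᵢ|, so x and y are optimised independently as 1-D weighted medians.
Total weight W = 430; half = 215.
x-coordinate, sorted with cumulative weight:
  x=1 (D, w=90) cum 90
  x=4 (B, w=20) cum 110
  x=7 (G, w=80) cum 190
  x=9 (A, w=50) cum 240  ← median
  x=9 (E, w=40) cum 280
  x=10 (C, w=110) cum 390
  x=10 (F, w=40) cum 430
⇒ x* = 9
y-coordinate, sorted with cumulative weight:
  y=4 (C, w=110) cum 110
  y=5 (A, w=50) cum 160
  y=7 (D, w=90) cum 250  ← median
  y=8 (B, w=20) cum 270
  y=8 (F, w=40) cum 310
  y=11 (G, w=80) cum 390
  y=12 (E, w=40) cum 430
⇒ y* = 7

(9, 7)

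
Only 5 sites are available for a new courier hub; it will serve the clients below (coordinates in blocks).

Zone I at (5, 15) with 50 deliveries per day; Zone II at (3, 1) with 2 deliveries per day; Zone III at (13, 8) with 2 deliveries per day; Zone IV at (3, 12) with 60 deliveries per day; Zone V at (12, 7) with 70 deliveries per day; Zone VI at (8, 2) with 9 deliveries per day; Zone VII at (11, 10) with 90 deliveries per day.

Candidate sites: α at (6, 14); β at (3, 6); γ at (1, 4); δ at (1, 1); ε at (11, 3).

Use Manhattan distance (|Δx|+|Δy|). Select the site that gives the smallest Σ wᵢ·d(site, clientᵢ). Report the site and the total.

Total weighted distance at each candidate:
  α (6, 14): total = 2304
  β (3, 6): total = 2805
  γ (1, 4): total = 3893
  δ (1, 1): total = 4694
  ε (11, 3): total = 2970
Minimum is at α with total 2304 blocks.

α, total 2304 blocks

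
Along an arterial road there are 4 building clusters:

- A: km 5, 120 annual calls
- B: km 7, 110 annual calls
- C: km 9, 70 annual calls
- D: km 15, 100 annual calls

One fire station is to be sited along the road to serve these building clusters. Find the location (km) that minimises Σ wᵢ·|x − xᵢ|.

For a sum of weighted absolute distances on a line, the optimum is the weighted median (not the mean). Total weight W = 400; half-weight = 200.
Sort by position and accumulate weight:
  km 5 (A, w=120) → cum 120
  km 7 (B, w=110) → cum 230  ≥ 200 → median here
  km 9 (C, w=70) → cum 300
  km 15 (D, w=100) → cum 400
Optimal location: km 7.

x = 7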